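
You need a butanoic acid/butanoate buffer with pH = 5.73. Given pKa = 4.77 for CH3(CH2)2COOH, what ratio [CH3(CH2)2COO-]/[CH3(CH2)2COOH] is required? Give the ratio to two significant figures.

pH = pKa + log(r) ⇒ log(r) = 5.73 − 4.77 = +0.96
r = [CH3(CH2)2COO-]/[CH3(CH2)2COOH] = 10^(+0.96) = 9.12

ratio = 9.1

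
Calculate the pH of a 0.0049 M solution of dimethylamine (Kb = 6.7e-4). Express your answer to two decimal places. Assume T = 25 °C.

(CH3)2NH + H2O ⇌ (CH3)2NH2+ + OH-
Kb = [OH-]²/(0.0049 − [OH-]) = 6.7 × 10^-4
The 5% rule fails; solving [OH-]² + Kb·[OH-] − Kb·C₀ = 0 exactly:
[OH-] = (−Kb + √(Kb² + 4·Kb·C₀))/2 = 1.51 × 10^-3 M
pOH = 2.82, so pH = 14.00 − pOH = 11.18

pH = 11.18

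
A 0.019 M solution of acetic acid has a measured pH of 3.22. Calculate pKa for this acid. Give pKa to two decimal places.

[H+] = 10^(-3.22) = 6.03 × 10^-4 M
At equilibrium [HA] = 0.019 − 6.03 × 10^-4 = 1.84 × 10^-2 M
Ka = [H+][A-]/[HA] = (6.03 × 10^-4)² / 1.84 × 10^-2 = 1.98 × 10^-5
pKa = -log(1.98 × 10^-5) = 4.70

pKa = 4.70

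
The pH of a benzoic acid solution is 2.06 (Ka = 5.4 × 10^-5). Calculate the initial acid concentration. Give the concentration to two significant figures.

[H+] = 10^(-2.06) = 8.71 × 10^-3 M = x
Ka = x²/(C₀ − x) ⇒ C₀ = x + x²/Ka
C₀ = 8.71 × 10^-3 + (8.71 × 10^-3)²/(5.4 × 10^-5) = 1.41 M

C₀ = 1.4 M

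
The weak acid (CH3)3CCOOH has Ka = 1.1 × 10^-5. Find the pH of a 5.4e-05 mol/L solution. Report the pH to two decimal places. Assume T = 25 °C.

(CH3)3CCOOH ⇌ (CH3)3CCOO- + H+
Let x = [H+] at equilibrium. Ka = x²/(5.4e-05 − x).
The 5% rule fails; solving x² + Ka·x − Ka·C₀ = 0 exactly:
x = (−Ka + √(Ka² + 4·Ka·C₀))/2 = 1.95 × 10^-5 M
pH = −log[H+] = −log(1.95 × 10^-5) = 4.71

pH = 4.71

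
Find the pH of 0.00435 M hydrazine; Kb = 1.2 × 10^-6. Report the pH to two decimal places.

pH = 9.86

N2H4 + H2O ⇌ N2H5+ + OH-
From the ICE table, Kb = [OH-]²/(0.00435 − [OH-]) = 1.2 × 10^-6.
Assume [OH-] ≪ 0.00435: [OH-] ≈ √(1.2 × 10^-6 × 0.00435) = 7.22 × 10^-5 M
pOH = 4.14, so pH = 14.00 − pOH = 9.86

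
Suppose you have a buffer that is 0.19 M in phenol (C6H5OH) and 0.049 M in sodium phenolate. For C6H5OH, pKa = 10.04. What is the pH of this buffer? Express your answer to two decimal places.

pH = 9.45

pH = pKa + log([A⁻]/[HA]) = 10.04 + log(0.049/0.19)
pH = 10.04 + (-0.589) = 9.45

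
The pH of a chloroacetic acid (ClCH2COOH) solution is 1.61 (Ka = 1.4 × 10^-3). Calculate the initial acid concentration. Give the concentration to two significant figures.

C₀ = 4.5 × 10^-1 M

[H+] = 10^(-1.61) = 2.45 × 10^-2 M = x
Ka = x²/(C₀ − x) ⇒ C₀ = x + x²/Ka
C₀ = 2.45 × 10^-2 + (2.45 × 10^-2)²/(1.4 × 10^-3) = 4.53 × 10^-1 M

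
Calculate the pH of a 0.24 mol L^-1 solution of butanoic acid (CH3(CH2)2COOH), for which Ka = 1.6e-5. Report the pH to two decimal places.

pH = 2.71

CH3(CH2)2COOH ⇌ CH3(CH2)2COO- + H+
Let x = [H+] at equilibrium. Ka = x²/(0.24 − x).
Assume x ≪ 0.24: x ≈ √(1.6 × 10^-5 × 0.24) = 1.96 × 10^-3 M
pH = −log[H+] = −log(1.96 × 10^-3) = 2.71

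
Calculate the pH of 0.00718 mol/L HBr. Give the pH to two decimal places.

pH = 2.14

HBr is a strong acid and dissociates completely, so [H+] = 0.00718 M.
pH = -log(0.00718) = 2.14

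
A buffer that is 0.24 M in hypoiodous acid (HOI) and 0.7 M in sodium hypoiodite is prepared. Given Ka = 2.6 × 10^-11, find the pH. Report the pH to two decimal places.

pKa = −log(2.6 × 10^-11) = 10.585
Using pH = pKa + log([base]/[acid]) with [base]/[acid] = 0.7/0.24:
pH = 10.585 + (+0.465) = 11.05

pH = 11.05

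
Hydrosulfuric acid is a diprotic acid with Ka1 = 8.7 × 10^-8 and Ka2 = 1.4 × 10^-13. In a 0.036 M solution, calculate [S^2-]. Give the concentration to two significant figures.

First ionization gives [H+] ≈ [HS-] = 5.60 × 10^-5 M.
Second step: Ka2 = [H+][S^2-]/[HS-] ≈ [S^2-] (since [H+] ≈ [HS-]).
So [S^2-] ≈ Ka2.

1.4 × 10^-13 M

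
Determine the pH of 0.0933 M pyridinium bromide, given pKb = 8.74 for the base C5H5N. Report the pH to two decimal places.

C5H5NH+ is the conjugate acid of the weak base C5H5N.
Kb = 10^(−8.74) = 1.82 × 10^-9
Ka = Kw/Kb = 1.0×10^-14 / 1.82 × 10^-9 = 5.49 × 10^-6
Let x = [H+] at equilibrium. Ka = x²/(0.0933 − x).
Since Ka ≪ C₀, x ≈ √(Ka·C₀) = 7.16 × 10^-4 M.
Check: 0.77% ionized — well under 5%, approximation valid.
pH = −log(7.16 × 10^-4) = 3.15

pH = 3.15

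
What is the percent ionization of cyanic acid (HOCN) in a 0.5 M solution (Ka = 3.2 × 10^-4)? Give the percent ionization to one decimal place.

2.5%

HOCN ⇌ OCN- + H+; let x = [H+] at equilibrium.
x ≈ √(Ka·C₀) = √(3.2 × 10^-4 × 0.5) = 1.26 × 10^-2 M
Fraction ionized = 1.26 × 10^-2 / 0.5 = 0.0252 → 2.5%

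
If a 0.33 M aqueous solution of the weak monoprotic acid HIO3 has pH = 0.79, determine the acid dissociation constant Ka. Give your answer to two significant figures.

Ka = 1.6 × 10^-1

[H+] = 10^(-0.79) = 1.62 × 10^-1 M
At equilibrium [HA] = 0.33 − 1.62 × 10^-1 = 1.68 × 10^-1 M
Ka = [H+][A-]/[HA] = (1.62 × 10^-1)² / 1.68 × 10^-1 = 1.6 × 10^-1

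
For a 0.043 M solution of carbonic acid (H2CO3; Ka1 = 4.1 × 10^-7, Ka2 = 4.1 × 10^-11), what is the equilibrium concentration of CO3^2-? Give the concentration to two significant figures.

4.1 × 10^-11 M

First ionization gives [H+] ≈ [HCO3-] = 1.33 × 10^-4 M.
Second step: Ka2 = [H+][CO3^2-]/[HCO3-] ≈ [CO3^2-] (since [H+] ≈ [HCO3-]).
So [CO3^2-] ≈ Ka2.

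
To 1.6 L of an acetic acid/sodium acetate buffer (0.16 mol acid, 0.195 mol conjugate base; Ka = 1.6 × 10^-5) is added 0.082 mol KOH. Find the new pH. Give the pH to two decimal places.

After neutralization: n(CH3COOH) = 0.078 mol, n(CH3COO-) = 0.277 mol.
pKa = −log(1.6 × 10^-5) = 4.796
pH = pKa + log([A⁻]/[HA]) = 4.796 + log(0.277/0.078) = 4.796 +0.550

pH = 5.35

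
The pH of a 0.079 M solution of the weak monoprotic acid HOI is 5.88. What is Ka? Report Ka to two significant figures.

[H+] = 10^(-5.88) = 1.32 × 10^-6 M
At equilibrium [HA] = 0.079 − 1.32 × 10^-6 = 7.90 × 10^-2 M
Ka = [H+][A-]/[HA] = (1.32 × 10^-6)² / 7.90 × 10^-2 = 2.2 × 10^-11

Ka = 2.2 × 10^-11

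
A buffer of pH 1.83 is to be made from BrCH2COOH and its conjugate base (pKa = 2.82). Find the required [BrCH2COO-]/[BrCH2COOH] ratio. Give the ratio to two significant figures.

pH = pKa + log(r) ⇒ log(r) = 1.83 − 2.82 = -0.99
r = [BrCH2COO-]/[BrCH2COOH] = 10^(-0.99) = 0.102

ratio = 0.10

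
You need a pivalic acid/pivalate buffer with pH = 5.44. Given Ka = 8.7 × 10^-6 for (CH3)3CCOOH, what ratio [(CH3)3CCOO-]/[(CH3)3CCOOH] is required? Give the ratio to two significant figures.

ratio = 2.4

pKa = -log(8.7 × 10^-6) = 5.060
pH = pKa + log(r) ⇒ log(r) = 5.44 − 5.060 = +0.380
r = [(CH3)3CCOO-]/[(CH3)3CCOOH] = 10^(+0.380) = 2.4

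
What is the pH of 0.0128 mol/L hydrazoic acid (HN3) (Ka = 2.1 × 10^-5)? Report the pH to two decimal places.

HN3 ⇌ N3- + H+
Ka = x²/(0.0128 − x) = 2.1 × 10^-5
Since Ka ≪ C₀, x ≈ √(Ka·C₀) = 5.18 × 10^-4 M.
pH = −log[H+] = −log(5.18 × 10^-4) = 3.29

pH = 3.29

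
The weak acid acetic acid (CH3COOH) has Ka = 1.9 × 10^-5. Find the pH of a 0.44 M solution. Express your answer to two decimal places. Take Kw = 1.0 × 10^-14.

pH = 2.54

CH3COOH ⇌ CH3COO- + H+
From the ICE table, Ka = x²/(0.44 − x) = 1.9 × 10^-5.
Since Ka ≪ C₀, x ≈ √(Ka·C₀) = 2.89 × 10^-3 M.
(x/C₀ = 0.66% < 5%, so the approximation holds.)
pH = −log(2.89 × 10^-3) = 2.54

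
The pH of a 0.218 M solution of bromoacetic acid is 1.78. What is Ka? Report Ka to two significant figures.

[H+] = 10^(-1.78) = 1.66 × 10^-2 M
At equilibrium [HA] = 0.218 − 1.66 × 10^-2 = 2.01 × 10^-1 M
Ka = [H+][A-]/[HA] = (1.66 × 10^-2)² / 2.01 × 10^-1 = 1.4 × 10^-3

Ka = 1.4 × 10^-3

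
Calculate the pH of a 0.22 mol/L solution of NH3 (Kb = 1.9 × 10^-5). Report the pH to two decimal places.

pH = 11.31

NH3 + H2O ⇌ NH4+ + OH-
Kb = x²/(0.22 − x) = 1.9 × 10^-5
Assume x ≪ 0.22: x ≈ √(1.9 × 10^-5 × 0.22) = 2.04 × 10^-3 M
pOH = −log(2.04 × 10^-3) = 2.69; pH = 14.00 − 2.69 = 11.31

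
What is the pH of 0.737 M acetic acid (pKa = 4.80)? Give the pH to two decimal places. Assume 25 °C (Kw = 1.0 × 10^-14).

pH = 2.47

CH3COOH ⇌ CH3COO- + H+
Ka = 10^(−4.80) = 1.58 × 10^-5
Let x = [H+] at equilibrium. Ka = x²/(0.737 − x).
Since Ka ≪ C₀, x ≈ √(Ka·C₀) = 3.41 × 10^-3 M.
(x/C₀ = 0.46% < 5%, so the approximation holds.)
pH = −log[H+] = −log(3.41 × 10^-3) = 2.47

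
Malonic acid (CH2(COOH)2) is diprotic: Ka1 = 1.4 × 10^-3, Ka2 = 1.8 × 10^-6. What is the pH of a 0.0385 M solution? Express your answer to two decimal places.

Since Ka1 ≫ Ka2, the first ionization dominates [H+].
Ka1 = x²/(0.0385 − x) = 1.4 × 10^-3
Solving the quadratic: x = (−Ka1 + √(Ka1² + 4·Ka1·C₀))/2 = 6.67 × 10^-3 M
pH = −log(6.67 × 10^-3) = 2.18

pH = 2.18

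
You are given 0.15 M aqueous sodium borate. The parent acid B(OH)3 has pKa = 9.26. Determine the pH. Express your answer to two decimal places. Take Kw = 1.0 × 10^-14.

B(OH)4- is the conjugate base of the weak acid B(OH)3.
Ka = 10^(−9.26) = 5.50 × 10^-10
Kb = Kw/Ka = 1.0×10^-14 / 5.50 × 10^-10 = 1.82 × 10^-5
From the ICE table, Kb = [OH-]²/(0.15 − [OH-]) = 1.82 × 10^-5.
Since Kb ≪ C₀, [OH-] ≈ √(Kb·C₀) = 1.65 × 10^-3 M.
([OH-]/C₀ = 1.1% < 5%, so the approximation holds.)
pOH = −log(1.65 × 10^-3) = 2.78; pH = 14.00 − 2.78 = 11.22

pH = 11.22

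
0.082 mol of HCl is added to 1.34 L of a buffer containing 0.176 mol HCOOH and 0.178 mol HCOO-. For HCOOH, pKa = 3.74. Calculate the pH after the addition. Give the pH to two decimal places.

pH = 3.31

Added H+ converts HCOO- to HCOOH: HCOOH → 0.258 mol, HCOO- → 0.096 mol.
pH = pKa + log(n_HCOO-/n_HCOOH) = 3.74 + log(0.096/0.258) = 3.74 + (-0.429)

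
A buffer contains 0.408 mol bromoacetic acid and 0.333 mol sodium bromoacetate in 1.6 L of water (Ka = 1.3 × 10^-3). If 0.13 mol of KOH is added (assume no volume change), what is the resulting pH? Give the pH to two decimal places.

After neutralization: n(BrCH2COOH) = 0.278 mol, n(BrCH2COO-) = 0.463 mol.
pKa = −log(1.3 × 10^-3) = 2.886
pH = pKa + log(n_BrCH2COO-/n_BrCH2COOH) = 2.886 + log(0.463/0.278) = 2.886 + (+0.222)

pH = 3.11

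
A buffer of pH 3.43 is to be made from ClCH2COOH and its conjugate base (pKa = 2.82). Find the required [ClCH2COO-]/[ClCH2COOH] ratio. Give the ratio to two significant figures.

pH = pKa + log(r) ⇒ log(r) = 3.43 − 2.82 = +0.61
r = [ClCH2COO-]/[ClCH2COOH] = 10^(+0.61) = 4.07

ratio = 4.1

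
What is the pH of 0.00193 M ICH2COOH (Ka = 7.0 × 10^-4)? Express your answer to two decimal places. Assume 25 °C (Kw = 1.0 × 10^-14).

ICH2COOH ⇌ ICH2COO- + H+
Ka = x²/(0.00193 − x) = 7.0 × 10^-4
The 5% rule fails; solving x² + Ka·x − Ka·C₀ = 0 exactly:
x = [−0.0007 + √(0.0007² + 5.4e-06)]/2 = 8.64 × 10^-4 M
pH = −log[H+] = −log(8.64 × 10^-4) = 3.06

pH = 3.06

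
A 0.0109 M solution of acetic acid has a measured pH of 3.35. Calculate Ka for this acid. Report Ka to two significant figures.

Ka = 1.9 × 10^-5

[H+] = 10^(-3.35) = 4.47 × 10^-4 M
At equilibrium [HA] = 0.0109 − 4.47 × 10^-4 = 1.05 × 10^-2 M
Ka = [H+][A-]/[HA] = (4.47 × 10^-4)² / 1.05 × 10^-2 = 1.9 × 10^-5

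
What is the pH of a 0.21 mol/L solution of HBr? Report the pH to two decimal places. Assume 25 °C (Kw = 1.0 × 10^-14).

HBr is a strong acid and dissociates completely, so [H+] = 0.21 M.
pH = -log(0.21) = 0.68

pH = 0.68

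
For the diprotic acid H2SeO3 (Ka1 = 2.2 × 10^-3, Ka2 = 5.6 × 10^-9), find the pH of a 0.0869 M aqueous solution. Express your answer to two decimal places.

pH = 1.89

Ka1 ≫ Ka2, so treat the first dissociation as the only significant source of H+.
Ka1 = x²/(0.0869 − x) = 2.2 × 10^-3
Solving the quadratic: x = (−Ka1 + √(Ka1² + 4·Ka1·C₀))/2 = 1.28 × 10^-2 M
pH = −log(1.28 × 10^-2) = 1.89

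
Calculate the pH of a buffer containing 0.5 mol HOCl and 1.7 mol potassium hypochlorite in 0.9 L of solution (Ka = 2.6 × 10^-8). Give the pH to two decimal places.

pKa = −log(2.6 × 10^-8) = 7.585
Henderson–Hasselbalch: pH = pKa + log([OCl-]/[HOCl]) = 7.585 + log(1.7/0.5)
pH = 7.585 + (+0.531) = 8.12

pH = 8.12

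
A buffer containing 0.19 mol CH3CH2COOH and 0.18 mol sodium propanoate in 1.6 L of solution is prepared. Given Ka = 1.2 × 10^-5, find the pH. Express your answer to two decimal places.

pH = 4.90

pKa = −log(1.2 × 10^-5) = 4.921
Using pH = pKa + log([base]/[acid]) with [base]/[acid] = 0.18/0.19:
pH = 4.921 + (-0.023) = 4.90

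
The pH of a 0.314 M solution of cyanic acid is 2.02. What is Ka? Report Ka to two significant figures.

Ka = 3.0 × 10^-4

[H+] = 10^(-2.02) = 9.55 × 10^-3 M
At equilibrium [HA] = 0.314 − 9.55 × 10^-3 = 3.04 × 10^-1 M
Ka = [H+][A-]/[HA] = (9.55 × 10^-3)² / 3.04 × 10^-1 = 3.0 × 10^-4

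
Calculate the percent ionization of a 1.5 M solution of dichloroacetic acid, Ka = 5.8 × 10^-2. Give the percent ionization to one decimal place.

17.8%

Cl2CHCOOH ⇌ Cl2CHCOO- + H+; let x = [H+] at equilibrium.
Ka = x²/(C₀ − x); solving the quadratic gives x = 2.67 × 10^-1 M.
Fraction ionized = 2.67 × 10^-1 / 1.5 = 0.1780 → 17.8%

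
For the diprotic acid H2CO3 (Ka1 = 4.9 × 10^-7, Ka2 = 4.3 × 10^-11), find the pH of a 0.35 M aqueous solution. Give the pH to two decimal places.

Since Ka1 ≫ Ka2, the first ionization dominates [H+].
Ka1 = x²/(0.35 − x) = 4.9 × 10^-7
x ≈ √(4.9 × 10^-7 × 0.35) = 4.14 × 10^-4 M
pH = −log(4.14 × 10^-4) = 3.38

pH = 3.38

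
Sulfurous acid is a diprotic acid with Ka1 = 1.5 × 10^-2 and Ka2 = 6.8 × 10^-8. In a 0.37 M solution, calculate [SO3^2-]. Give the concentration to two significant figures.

6.8 × 10^-8 M

First ionization gives [H+] ≈ [HSO3-] = 6.74 × 10^-2 M.
Second step: Ka2 = [H+][SO3^2-]/[HSO3-] ≈ [SO3^2-] (since [H+] ≈ [HSO3-]).
So [SO3^2-] ≈ Ka2.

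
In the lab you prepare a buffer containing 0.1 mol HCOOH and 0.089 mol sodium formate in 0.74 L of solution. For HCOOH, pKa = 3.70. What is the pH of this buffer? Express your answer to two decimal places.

pH = pKa + log([A⁻]/[HA]) = 3.70 + log(0.089/0.1)
pH = 3.70 + (-0.051) = 3.65

pH = 3.65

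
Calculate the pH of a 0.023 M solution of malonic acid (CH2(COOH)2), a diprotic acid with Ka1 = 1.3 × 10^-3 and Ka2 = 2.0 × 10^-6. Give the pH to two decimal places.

Ka1 ≫ Ka2, so treat the first dissociation as the only significant source of H+.
Ka1 = x²/(0.023 − x) = 1.3 × 10^-3
Solving the quadratic: x = (−Ka1 + √(Ka1² + 4·Ka1·C₀))/2 = 4.86 × 10^-3 M
pH = −log(4.86 × 10^-3) = 2.31

pH = 2.31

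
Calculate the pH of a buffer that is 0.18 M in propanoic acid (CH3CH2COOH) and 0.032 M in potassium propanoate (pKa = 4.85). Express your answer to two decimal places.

pH = pKa + log([A⁻]/[HA]) = 4.85 + log(0.032/0.18)
pH = 4.85 + (-0.750) = 4.10

pH = 4.10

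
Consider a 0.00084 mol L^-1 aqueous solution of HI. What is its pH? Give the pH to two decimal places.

pH = 3.08

HI is a strong acid and dissociates completely, so [H+] = 0.00084 M.
pH = -log(0.00084) = 3.08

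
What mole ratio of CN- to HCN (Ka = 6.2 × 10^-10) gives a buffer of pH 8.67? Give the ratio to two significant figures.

ratio = 0.29

pKa = -log(6.2 × 10^-10) = 9.208
pH = pKa + log(r) ⇒ log(r) = 8.67 − 9.208 = -0.538
r = [CN-]/[HCN] = 10^(-0.538) = 0.29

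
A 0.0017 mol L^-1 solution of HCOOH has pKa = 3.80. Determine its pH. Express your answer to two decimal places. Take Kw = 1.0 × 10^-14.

HCOOH ⇌ HCOO- + H+
Ka = 10^(−3.80) = 1.58 × 10^-4
From the ICE table, Ka = [H+]²/(0.0017 − [H+]) = 1.58 × 10^-4.
[H+] is not negligible relative to C₀; solve [H+]² + 0.000158·[H+] − 2.69e-07 = 0.
[H+] = [−0.000158 + √(0.000158² + 1.07e-06)]/2 = 4.45 × 10^-4 M
pH = −log(4.45 × 10^-4) = 3.35

pH = 3.35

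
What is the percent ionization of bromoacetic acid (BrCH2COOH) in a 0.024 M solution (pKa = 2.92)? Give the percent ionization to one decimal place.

BrCH2COOH ⇌ BrCH2COO- + H+; let x = [H+] at equilibrium.
Ka = 10^(−2.92) = 1.20 × 10^-3
Ka = x²/(C₀ − x); solving the quadratic gives x = 4.80 × 10^-3 M.
% ionization = x/C₀ × 100% = 4.80 × 10^-3/0.024 × 100% = 20.0%

20.0%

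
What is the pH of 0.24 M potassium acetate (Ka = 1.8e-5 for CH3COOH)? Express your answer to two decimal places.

CH3COO- is the conjugate base of the weak acid CH3COOH.
Kb = Kw/Ka = 1.0×10^-14 / 1.8 × 10^-5 = 5.56 × 10^-10
Kb = x²/(0.24 − x) = 5.56 × 10^-10
Since Kb ≪ C₀, x ≈ √(Kb·C₀) = 1.16 × 10^-5 M.
Check: 0.0048% ionized — well under 5%, approximation valid.
pOH = 4.94, so pH = 14.00 − pOH = 9.06

pH = 9.06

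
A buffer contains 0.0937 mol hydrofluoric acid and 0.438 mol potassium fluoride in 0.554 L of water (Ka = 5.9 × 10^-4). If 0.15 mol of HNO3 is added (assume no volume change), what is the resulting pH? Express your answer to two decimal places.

Added H+ converts F- to HF: HF → 0.244 mol, F- → 0.288 mol.
pKa = −log(5.9 × 10^-4) = 3.229
pH = pKa + log([A⁻]/[HA]) = 3.229 + log(0.288/0.244) = 3.229 +0.072

pH = 3.30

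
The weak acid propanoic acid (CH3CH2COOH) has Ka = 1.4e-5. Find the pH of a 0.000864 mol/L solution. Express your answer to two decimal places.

CH3CH2COOH ⇌ CH3CH2COO- + H+
Let x = [H+] at equilibrium. Ka = x²/(0.000864 − x).
Here C₀/Ka ≈ 61.7, so the small-x approximation fails. Use the quadratic:
x = [−1.4e-05 + √(1.4e-05² + 4.84e-08)]/2 = 1.03 × 10^-4 M
pH = −log[H+] = −log(1.03 × 10^-4) = 3.99

pH = 3.99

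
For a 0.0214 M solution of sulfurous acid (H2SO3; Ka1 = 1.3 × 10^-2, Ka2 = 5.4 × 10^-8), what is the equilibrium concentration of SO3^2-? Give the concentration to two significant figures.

First ionization gives [H+] ≈ [HSO3-] = 1.14 × 10^-2 M.
Second step: Ka2 = [H+][SO3^2-]/[HSO3-] ≈ [SO3^2-] (since [H+] ≈ [HSO3-]).
So [SO3^2-] ≈ Ka2.

5.4 × 10^-8 M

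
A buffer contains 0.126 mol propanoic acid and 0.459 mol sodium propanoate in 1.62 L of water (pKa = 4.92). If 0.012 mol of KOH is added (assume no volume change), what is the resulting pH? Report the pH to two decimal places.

After neutralization: n(CH3CH2COOH) = 0.114 mol, n(CH3CH2COO-) = 0.471 mol.
pH = pKa + log([A⁻]/[HA]) = 4.92 + log(0.471/0.114) = 4.92 +0.616

pH = 5.54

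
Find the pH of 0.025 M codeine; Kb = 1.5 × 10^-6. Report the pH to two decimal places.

C18H21NO3 + H2O ⇌ C18H22NO3+ + OH-
Kb = [OH-]²/(0.025 − [OH-]) = 1.5 × 10^-6
Assume [OH-] ≪ 0.025: [OH-] ≈ √(1.5 × 10^-6 × 0.025) = 1.94 × 10^-4 M
Check: 0.77% ionized — well under 5%, approximation valid.
pOH = −log(1.94 × 10^-4) = 3.71; pH = 14.00 − 3.71 = 10.29

pH = 10.29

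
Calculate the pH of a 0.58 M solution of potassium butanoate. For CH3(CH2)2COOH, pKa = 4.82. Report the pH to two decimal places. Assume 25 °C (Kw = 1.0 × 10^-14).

CH3(CH2)2COO- is the conjugate base of the weak acid CH3(CH2)2COOH.
Ka = 10^(−4.82) = 1.51 × 10^-5
Kb = Kw/Ka = 1.0×10^-14 / 1.51 × 10^-5 = 6.62 × 10^-10
Let x = [OH-] at equilibrium. Kb = x²/(0.58 − x).
Assume x ≪ 0.58: x ≈ √(6.62 × 10^-10 × 0.58) = 1.96 × 10^-5 M
pOH = 4.71, so pH = 14.00 − pOH = 9.29

pH = 9.29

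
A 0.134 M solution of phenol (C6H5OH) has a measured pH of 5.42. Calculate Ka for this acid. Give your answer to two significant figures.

Ka = 1.1 × 10^-10

[H+] = 10^(-5.42) = 3.80 × 10^-6 M
At equilibrium [HA] = 0.134 − 3.80 × 10^-6 = 1.34 × 10^-1 M
Ka = [H+][A-]/[HA] = (3.80 × 10^-6)² / 1.34 × 10^-1 = 1.1 × 10^-10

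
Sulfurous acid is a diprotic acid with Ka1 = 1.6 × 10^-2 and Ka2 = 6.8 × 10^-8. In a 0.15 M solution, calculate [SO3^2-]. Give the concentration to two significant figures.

First ionization gives [H+] ≈ [HSO3-] = 4.16 × 10^-2 M.
Second step: Ka2 = [H+][SO3^2-]/[HSO3-] ≈ [SO3^2-] (since [H+] ≈ [HSO3-]).
So [SO3^2-] ≈ Ka2.

6.8 × 10^-8 M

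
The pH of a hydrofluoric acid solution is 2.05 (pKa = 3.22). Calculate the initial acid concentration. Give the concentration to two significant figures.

C₀ = 1.4 × 10^-1 M

[H+] = 10^(-2.05) = 8.91 × 10^-3 M = x
Ka = 10^(−3.22) = 6.03 × 10^-4
Ka = x²/(C₀ − x) ⇒ C₀ = x + x²/Ka
C₀ = 8.91 × 10^-3 + (8.91 × 10^-3)²/(6.03 × 10^-4) = 1.41 × 10^-1 M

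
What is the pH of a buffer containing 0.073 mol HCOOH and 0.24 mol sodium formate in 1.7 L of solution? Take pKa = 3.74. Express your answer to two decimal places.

pH = 4.26

Using pH = pKa + log([base]/[acid]) with [base]/[acid] = 0.24/0.073:
pH = 3.74 + (+0.517) = 4.26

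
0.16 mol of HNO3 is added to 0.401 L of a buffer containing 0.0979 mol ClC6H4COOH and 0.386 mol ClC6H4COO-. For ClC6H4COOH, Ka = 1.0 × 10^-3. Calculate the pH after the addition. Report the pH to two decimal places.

Added H+ converts ClC6H4COO- to ClC6H4COOH: ClC6H4COOH → 0.258 mol, ClC6H4COO- → 0.226 mol.
pKa = −log(1.0 × 10^-3) = 3.000
pH = pKa + log(n_ClC6H4COO-/n_ClC6H4COOH) = 3.000 + log(0.226/0.258) = 3.000 + (-0.058)

pH = 2.94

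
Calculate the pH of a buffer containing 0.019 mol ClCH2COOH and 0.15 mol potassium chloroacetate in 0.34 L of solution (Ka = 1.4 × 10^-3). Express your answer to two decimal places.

pH = 3.75

pKa = −log(1.4 × 10^-3) = 2.854
Using pH = pKa + log([base]/[acid]) with [base]/[acid] = 0.15/0.019:
pH = 2.854 + (+0.897) = 3.75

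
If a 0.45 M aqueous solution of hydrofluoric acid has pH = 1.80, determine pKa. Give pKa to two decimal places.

[H+] = 10^(-1.80) = 1.58 × 10^-2 M
At equilibrium [HA] = 0.45 − 1.58 × 10^-2 = 4.34 × 10^-1 M
Ka = [H+][A-]/[HA] = (1.58 × 10^-2)² / 4.34 × 10^-1 = 5.75 × 10^-4
pKa = -log(5.75 × 10^-4) = 3.24

pKa = 3.24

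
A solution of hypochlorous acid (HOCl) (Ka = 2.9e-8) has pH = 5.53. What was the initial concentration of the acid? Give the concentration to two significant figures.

[H+] = 10^(-5.53) = 2.95 × 10^-6 M = x
Ka = x²/(C₀ − x) ⇒ C₀ = x + x²/Ka
C₀ = 2.95 × 10^-6 + (2.95 × 10^-6)²/(2.9 × 10^-8) = 3.03 × 10^-4 M

C₀ = 3.0 × 10^-4 M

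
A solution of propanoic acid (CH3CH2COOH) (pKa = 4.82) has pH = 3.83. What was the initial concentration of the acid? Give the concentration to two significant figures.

C₀ = 1.6 × 10^-3 M

[H+] = 10^(-3.83) = 1.48 × 10^-4 M = x
Ka = 10^(−4.82) = 1.51 × 10^-5
Ka = x²/(C₀ − x) ⇒ C₀ = x + x²/Ka
C₀ = 1.48 × 10^-4 + (1.48 × 10^-4)²/(1.51 × 10^-5) = 1.60 × 10^-3 M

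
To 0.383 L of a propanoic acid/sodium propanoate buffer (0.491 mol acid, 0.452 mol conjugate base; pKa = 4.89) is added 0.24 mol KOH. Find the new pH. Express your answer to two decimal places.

pH = 5.33

After neutralization: n(CH3CH2COOH) = 0.251 mol, n(CH3CH2COO-) = 0.692 mol.
pH = pKa + log([A⁻]/[HA]) = 4.89 + log(0.692/0.251) = 4.89 +0.440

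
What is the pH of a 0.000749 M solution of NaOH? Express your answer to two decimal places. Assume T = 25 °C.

pH = 10.87

NaOH is a strong base; [OH-] = 0.000749 M.
pOH = -log(0.000749) = 3.13
pH = 14.00 - 3.13 = 10.87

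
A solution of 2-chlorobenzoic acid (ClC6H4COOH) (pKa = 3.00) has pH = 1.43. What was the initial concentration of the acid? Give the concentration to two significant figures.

C₀ = 1.4 M

[H+] = 10^(-1.43) = 3.72 × 10^-2 M = x
Ka = 10^(−3.00) = 1.00 × 10^-3
Ka = x²/(C₀ − x) ⇒ C₀ = x + x²/Ka
C₀ = 3.72 × 10^-2 + (3.72 × 10^-2)²/(1.00 × 10^-3) = 1.42 M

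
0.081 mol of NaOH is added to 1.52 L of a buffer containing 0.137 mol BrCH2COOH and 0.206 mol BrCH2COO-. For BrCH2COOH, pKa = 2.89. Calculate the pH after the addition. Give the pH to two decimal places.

After neutralization: n(BrCH2COOH) = 0.056 mol, n(BrCH2COO-) = 0.287 mol.
pH = pKa + log([A⁻]/[HA]) = 2.89 + log(0.287/0.056) = 2.89 +0.710

pH = 3.60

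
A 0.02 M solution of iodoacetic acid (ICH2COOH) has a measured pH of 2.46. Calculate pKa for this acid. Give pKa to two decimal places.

[H+] = 10^(-2.46) = 3.47 × 10^-3 M
At equilibrium [HA] = 0.02 − 3.47 × 10^-3 = 1.65 × 10^-2 M
Ka = [H+][A-]/[HA] = (3.47 × 10^-3)² / 1.65 × 10^-2 = 7.30 × 10^-4
pKa = -log(7.30 × 10^-4) = 3.14

pKa = 3.14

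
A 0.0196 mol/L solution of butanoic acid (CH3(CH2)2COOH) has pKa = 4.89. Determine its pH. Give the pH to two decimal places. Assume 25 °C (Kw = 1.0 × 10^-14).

pH = 3.30

CH3(CH2)2COOH ⇌ CH3(CH2)2COO- + H+
Ka = 10^(−4.89) = 1.29 × 10^-5
Ka = [H+]²/(0.0196 − [H+]) = 1.29 × 10^-5
Since Ka ≪ C₀, [H+] ≈ √(Ka·C₀) = 5.03 × 10^-4 M.
pH = −log(5.03 × 10^-4) = 3.30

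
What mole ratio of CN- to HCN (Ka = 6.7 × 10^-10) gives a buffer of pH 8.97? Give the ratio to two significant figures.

ratio = 0.63

pKa = -log(6.7 × 10^-10) = 9.174
pH = pKa + log(r) ⇒ log(r) = 8.97 − 9.174 = -0.204
r = [CN-]/[HCN] = 10^(-0.204) = 0.625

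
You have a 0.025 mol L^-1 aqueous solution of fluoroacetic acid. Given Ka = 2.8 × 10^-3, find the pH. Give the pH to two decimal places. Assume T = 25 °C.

pH = 2.15

FCH2COOH ⇌ FCH2COO- + H+
Let x = [H+] at equilibrium. Ka = x²/(0.025 − x).
Here C₀/Ka ≈ 8.93, so the small-x approximation fails. Use the quadratic:
x = (−Ka + √(Ka² + 4·Ka·C₀))/2 = 7.08 × 10^-3 M
pH = −log[H+] = −log(7.08 × 10^-3) = 2.15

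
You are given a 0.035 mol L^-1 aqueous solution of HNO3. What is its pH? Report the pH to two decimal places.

pH = 1.46

HNO3 is a strong acid and dissociates completely, so [H+] = 0.035 M.
pH = -log(0.035) = 1.46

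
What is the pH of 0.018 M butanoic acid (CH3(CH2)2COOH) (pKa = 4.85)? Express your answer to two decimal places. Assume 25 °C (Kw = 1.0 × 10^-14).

CH3(CH2)2COOH ⇌ CH3(CH2)2COO- + H+
Ka = 10^(−4.85) = 1.41 × 10^-5
Ka = [H+]²/(0.018 − [H+]) = 1.41 × 10^-5
Assume [H+] ≪ 0.018: [H+] ≈ √(1.41 × 10^-5 × 0.018) = 5.04 × 10^-4 M
pH = −log(5.04 × 10^-4) = 3.30

pH = 3.30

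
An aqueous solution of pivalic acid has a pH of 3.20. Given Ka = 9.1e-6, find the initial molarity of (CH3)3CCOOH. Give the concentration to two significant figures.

C₀ = 4.4 × 10^-2 M

[H+] = 10^(-3.20) = 6.31 × 10^-4 M = x
Ka = x²/(C₀ − x) ⇒ C₀ = x + x²/Ka
C₀ = 6.31 × 10^-4 + (6.31 × 10^-4)²/(9.1 × 10^-6) = 4.44 × 10^-2 M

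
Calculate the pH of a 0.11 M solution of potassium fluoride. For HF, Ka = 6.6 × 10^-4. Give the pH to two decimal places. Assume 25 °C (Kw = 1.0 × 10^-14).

F- is the conjugate base of the weak acid HF.
Kb = Kw/Ka = 1.0×10^-14 / 6.6 × 10^-4 = 1.52 × 10^-11
Let x = [OH-] at equilibrium. Kb = x²/(0.11 − x).
Since Kb ≪ C₀, x ≈ √(Kb·C₀) = 1.29 × 10^-6 M.
pOH = 5.89, so pH = 14.00 − pOH = 8.11

pH = 8.11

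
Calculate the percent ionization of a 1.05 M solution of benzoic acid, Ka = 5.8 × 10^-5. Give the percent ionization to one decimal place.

C6H5COOH ⇌ C6H5COO- + H+; let x = [H+] at equilibrium.
x ≈ √(Ka·C₀) = √(5.8 × 10^-5 × 1.05) = 7.80 × 10^-3 M
% ionization = x/C₀ × 100% = 7.80 × 10^-3/1.05 × 100% = 0.7%

0.7%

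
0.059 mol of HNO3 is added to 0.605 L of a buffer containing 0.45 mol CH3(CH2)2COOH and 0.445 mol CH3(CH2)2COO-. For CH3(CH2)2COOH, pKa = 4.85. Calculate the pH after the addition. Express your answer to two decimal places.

pH = 4.73

Added H+ converts CH3(CH2)2COO- to CH3(CH2)2COOH: CH3(CH2)2COOH → 0.509 mol, CH3(CH2)2COO- → 0.386 mol.
Henderson–Hasselbalch with mole ratio 0.386/0.509: pH = 4.85 + (-0.120)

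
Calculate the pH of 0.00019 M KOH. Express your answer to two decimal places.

KOH is a strong base; [OH-] = 0.00019 M.
pOH = -log(0.00019) = 3.72
pH = 14.00 - 3.72 = 10.28

pH = 10.28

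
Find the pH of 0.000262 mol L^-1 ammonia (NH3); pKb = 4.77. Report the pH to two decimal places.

NH3 + H2O ⇌ NH4+ + OH-
Kb = 10^(−4.77) = 1.70 × 10^-5
From the ICE table, Kb = x²/(0.000262 − x) = 1.70 × 10^-5.
Here C₀/Kb ≈ 15.4, so the small-x approximation fails. Use the quadratic:
x = [−1.7e-05 + √(1.7e-05² + 1.78e-08)]/2 = 5.88 × 10^-5 M
pOH = −log(5.88 × 10^-5) = 4.23; pH = 14.00 − 4.23 = 9.77

pH = 9.77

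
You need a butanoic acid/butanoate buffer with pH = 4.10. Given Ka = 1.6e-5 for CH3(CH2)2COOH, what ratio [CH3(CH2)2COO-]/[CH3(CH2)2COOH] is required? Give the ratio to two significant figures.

ratio = 0.20

pKa = -log(1.6 × 10^-5) = 4.796
pH = pKa + log(r) ⇒ log(r) = 4.10 − 4.796 = -0.696
r = [CH3(CH2)2COO-]/[CH3(CH2)2COOH] = 10^(-0.696) = 0.201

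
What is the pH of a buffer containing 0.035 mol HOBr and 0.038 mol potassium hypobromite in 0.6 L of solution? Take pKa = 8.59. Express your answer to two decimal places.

pH = 8.63

Using pH = pKa + log([base]/[acid]) with [base]/[acid] = 0.038/0.035:
pH = 8.59 + (+0.036) = 8.63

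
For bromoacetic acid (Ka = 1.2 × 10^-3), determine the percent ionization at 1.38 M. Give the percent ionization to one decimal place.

2.9%

BrCH2COOH ⇌ BrCH2COO- + H+; let x = [H+] at equilibrium.
x ≈ √(Ka·C₀) = √(1.2 × 10^-3 × 1.38) = 4.07 × 10^-2 M
% ionization = x/C₀ × 100% = 4.07 × 10^-2/1.38 × 100% = 2.9%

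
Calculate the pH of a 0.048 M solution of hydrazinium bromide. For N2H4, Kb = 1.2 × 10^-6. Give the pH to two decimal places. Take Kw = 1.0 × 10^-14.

pH = 4.70

N2H5+ is the conjugate acid of the weak base N2H4.
Ka = Kw/Kb = 1.0×10^-14 / 1.2 × 10^-6 = 8.33 × 10^-9
From the ICE table, Ka = [H+]²/(0.048 − [H+]) = 8.33 × 10^-9.
Neglecting [H+] in the denominator: [H+] = √(8.33 × 10^-9 × 0.048) = 2.00 × 10^-5 M
([H+]/C₀ = 0.042% < 5%, so the approximation holds.)
pH = −log(2.00 × 10^-5) = 4.70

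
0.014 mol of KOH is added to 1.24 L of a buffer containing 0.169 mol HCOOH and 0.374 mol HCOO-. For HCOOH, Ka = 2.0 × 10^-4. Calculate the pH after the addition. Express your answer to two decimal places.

pH = 4.10

After neutralization: n(HCOOH) = 0.155 mol, n(HCOO-) = 0.388 mol.
pKa = −log(2.0 × 10^-4) = 3.699
Henderson–Hasselbalch with mole ratio 0.388/0.155: pH = 3.699 + (+0.399)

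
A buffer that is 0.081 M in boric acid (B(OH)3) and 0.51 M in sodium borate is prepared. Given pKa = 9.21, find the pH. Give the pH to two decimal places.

Using pH = pKa + log([base]/[acid]) with [base]/[acid] = 0.51/0.081:
pH = 9.21 + (+0.799) = 10.01

pH = 10.01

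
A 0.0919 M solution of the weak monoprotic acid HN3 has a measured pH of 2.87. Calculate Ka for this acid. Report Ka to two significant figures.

[H+] = 10^(-2.87) = 1.35 × 10^-3 M
At equilibrium [HA] = 0.0919 − 1.35 × 10^-3 = 9.05 × 10^-2 M
Ka = [H+][A-]/[HA] = (1.35 × 10^-3)² / 9.05 × 10^-2 = 2.0 × 10^-5

Ka = 2.0 × 10^-5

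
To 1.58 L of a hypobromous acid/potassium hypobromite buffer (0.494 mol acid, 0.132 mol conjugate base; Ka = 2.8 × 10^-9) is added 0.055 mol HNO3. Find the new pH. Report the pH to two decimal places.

After neutralization: n(HOBr) = 0.549 mol, n(OBr-) = 0.077 mol.
pKa = −log(2.8 × 10^-9) = 8.553
Henderson–Hasselbalch with mole ratio 0.077/0.549: pH = 8.553 + (-0.853)

pH = 7.70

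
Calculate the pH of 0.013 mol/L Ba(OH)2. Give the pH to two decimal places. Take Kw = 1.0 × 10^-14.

pH = 12.41

Ba(OH)2 is a strong base (each formula unit releases 2 OH-); [OH-] = 0.026 M.
pOH = -log(0.026) = 1.59
pH = 14.00 - 1.59 = 12.41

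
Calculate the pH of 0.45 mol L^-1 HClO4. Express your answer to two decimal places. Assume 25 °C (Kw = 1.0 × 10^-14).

HClO4 is a strong acid and dissociates completely, so [H+] = 0.45 M.
pH = -log(0.45) = 0.35

pH = 0.35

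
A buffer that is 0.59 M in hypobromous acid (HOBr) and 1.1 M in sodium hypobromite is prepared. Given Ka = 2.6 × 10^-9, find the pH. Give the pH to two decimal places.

pH = 8.86

pKa = −log(2.6 × 10^-9) = 8.585
Henderson–Hasselbalch: pH = pKa + log([OBr-]/[HOBr]) = 8.585 + log(1.1/0.59)
pH = 8.585 + (+0.271) = 8.86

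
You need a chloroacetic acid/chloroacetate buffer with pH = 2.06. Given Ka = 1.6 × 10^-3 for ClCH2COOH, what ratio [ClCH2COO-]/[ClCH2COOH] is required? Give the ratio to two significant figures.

ratio = 0.18

pKa = -log(1.6 × 10^-3) = 2.796
pH = pKa + log(r) ⇒ log(r) = 2.06 − 2.796 = -0.736
r = [ClCH2COO-]/[ClCH2COOH] = 10^(-0.736) = 0.184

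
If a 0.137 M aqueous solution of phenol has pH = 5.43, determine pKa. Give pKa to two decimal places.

pKa = 10.00

[H+] = 10^(-5.43) = 3.72 × 10^-6 M
At equilibrium [HA] = 0.137 − 3.72 × 10^-6 = 1.37 × 10^-1 M
Ka = [H+][A-]/[HA] = (3.72 × 10^-6)² / 1.37 × 10^-1 = 1.01 × 10^-10
pKa = -log(1.01 × 10^-10) = 10.00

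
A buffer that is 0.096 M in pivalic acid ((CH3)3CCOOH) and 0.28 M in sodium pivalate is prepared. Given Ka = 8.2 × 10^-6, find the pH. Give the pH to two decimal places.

pH = 5.55

pKa = −log(8.2 × 10^-6) = 5.086
Using pH = pKa + log([base]/[acid]) with [base]/[acid] = 0.28/0.096:
pH = 5.086 + (+0.465) = 5.55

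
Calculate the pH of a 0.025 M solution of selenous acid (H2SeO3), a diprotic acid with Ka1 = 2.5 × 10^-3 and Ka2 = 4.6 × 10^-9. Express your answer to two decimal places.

pH = 2.17

Since Ka1 ≫ Ka2, the first ionization dominates [H+].
Ka1 = x²/(0.025 − x) = 2.5 × 10^-3
Solving the quadratic: x = (−Ka1 + √(Ka1² + 4·Ka1·C₀))/2 = 6.75 × 10^-3 M
pH = −log(6.75 × 10^-3) = 2.17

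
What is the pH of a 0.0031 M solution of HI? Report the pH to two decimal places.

HI is a strong acid and dissociates completely, so [H+] = 0.0031 M.
pH = -log(0.0031) = 2.51

pH = 2.51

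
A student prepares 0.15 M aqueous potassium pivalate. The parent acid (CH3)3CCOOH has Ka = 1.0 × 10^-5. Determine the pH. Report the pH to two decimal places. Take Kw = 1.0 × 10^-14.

(CH3)3CCOO- is the conjugate base of the weak acid (CH3)3CCOOH.
Kb = Kw/Ka = 1.0×10^-14 / 1.0 × 10^-5 = 1.00 × 10^-9
From the ICE table, Kb = [OH-]²/(0.15 − [OH-]) = 1.00 × 10^-9.
Neglecting [OH-] in the denominator: [OH-] = √(1.00 × 10^-9 × 0.15) = 1.22 × 10^-5 M
Check: 0.0082% ionized — well under 5%, approximation valid.
pOH = 4.91, so pH = 14.00 − pOH = 9.09

pH = 9.09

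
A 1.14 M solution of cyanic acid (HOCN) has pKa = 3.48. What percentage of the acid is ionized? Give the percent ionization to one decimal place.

HOCN ⇌ OCN- + H+; let x = [H+] at equilibrium.
Ka = 10^(−3.48) = 3.31 × 10^-4
x ≈ √(Ka·C₀) = √(3.31 × 10^-4 × 1.14) = 1.94 × 10^-2 M
% ionization = x/C₀ × 100% = 1.94 × 10^-2/1.14 × 100% = 1.7%

1.7%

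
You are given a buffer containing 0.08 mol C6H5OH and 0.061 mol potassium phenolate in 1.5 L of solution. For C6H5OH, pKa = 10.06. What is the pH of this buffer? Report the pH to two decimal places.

pH = 9.94

Henderson–Hasselbalch: pH = pKa + log([C6H5O-]/[C6H5OH]) = 10.06 + log(0.061/0.08)
pH = 10.06 + (-0.118) = 9.94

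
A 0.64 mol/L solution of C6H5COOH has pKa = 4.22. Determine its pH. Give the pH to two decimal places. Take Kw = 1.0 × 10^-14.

C6H5COOH ⇌ C6H5COO- + H+
Ka = 10^(−4.22) = 6.03 × 10^-5
Let x = [H+] at equilibrium. Ka = x²/(0.64 − x).
Assume x ≪ 0.64: x ≈ √(6.03 × 10^-5 × 0.64) = 6.21 × 10^-3 M
Check: 0.97% ionized — well under 5%, approximation valid.
pH = −log[H+] = −log(6.21 × 10^-3) = 2.21

pH = 2.21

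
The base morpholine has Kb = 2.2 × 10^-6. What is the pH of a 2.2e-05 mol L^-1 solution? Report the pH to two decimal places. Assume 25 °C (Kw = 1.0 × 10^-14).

pH = 8.77

C4H8ONH + H2O ⇌ C4H8ONH2+ + OH-
Kb = [OH-]²/(2.2e-05 − [OH-]) = 2.2 × 10^-6
[OH-] is not negligible relative to C₀; solve [OH-]² + 2.2e-06·[OH-] − 4.84e-11 = 0.
[OH-] = [−2.2e-06 + √(2.2e-06² + 1.94e-10)]/2 = 5.94 × 10^-6 M
pOH = −log(5.94 × 10^-6) = 5.23; pH = 14.00 − 5.23 = 8.77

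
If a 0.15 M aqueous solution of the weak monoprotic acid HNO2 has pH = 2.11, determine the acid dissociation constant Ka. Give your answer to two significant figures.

Ka = 4.2 × 10^-4

[H+] = 10^(-2.11) = 7.76 × 10^-3 M
At equilibrium [HA] = 0.15 − 7.76 × 10^-3 = 1.42 × 10^-1 M
Ka = [H+][A-]/[HA] = (7.76 × 10^-3)² / 1.42 × 10^-1 = 4.2 × 10^-4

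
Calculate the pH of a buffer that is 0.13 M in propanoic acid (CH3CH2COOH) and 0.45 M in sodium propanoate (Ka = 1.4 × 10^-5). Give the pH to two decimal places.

pKa = −log(1.4 × 10^-5) = 4.854
Henderson–Hasselbalch: pH = pKa + log([CH3CH2COO-]/[CH3CH2COOH]) = 4.854 + log(0.45/0.13)
pH = 4.854 + (+0.539) = 5.39

pH = 5.39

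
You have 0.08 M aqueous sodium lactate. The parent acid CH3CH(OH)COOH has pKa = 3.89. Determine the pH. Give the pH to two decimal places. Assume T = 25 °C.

CH3CH(OH)COO- is the conjugate base of the weak acid CH3CH(OH)COOH.
Ka = 10^(−3.89) = 1.29 × 10^-4
Kb = Kw/Ka = 1.0×10^-14 / 1.29 × 10^-4 = 7.75 × 10^-11
From the ICE table, Kb = [OH-]²/(0.08 − [OH-]) = 7.75 × 10^-11.
Assume [OH-] ≪ 0.08: [OH-] ≈ √(7.75 × 10^-11 × 0.08) = 2.49 × 10^-6 M
Check: 0.0031% ionized — well under 5%, approximation valid.
pOH = 5.60, so pH = 14.00 − pOH = 8.40

pH = 8.40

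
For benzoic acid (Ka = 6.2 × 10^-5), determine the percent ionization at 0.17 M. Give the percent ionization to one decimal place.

C6H5COOH ⇌ C6H5COO- + H+; let x = [H+] at equilibrium.
x ≈ √(Ka·C₀) = √(6.2 × 10^-5 × 0.17) = 3.25 × 10^-3 M
% ionization = x/C₀ × 100% = 3.25 × 10^-3/0.17 × 100% = 1.9%

1.9%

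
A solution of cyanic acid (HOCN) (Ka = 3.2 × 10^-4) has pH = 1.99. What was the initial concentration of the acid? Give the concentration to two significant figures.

C₀ = 3.4 × 10^-1 M

[H+] = 10^(-1.99) = 1.02 × 10^-2 M = x
Ka = x²/(C₀ − x) ⇒ C₀ = x + x²/Ka
C₀ = 1.02 × 10^-2 + (1.02 × 10^-2)²/(3.2 × 10^-4) = 3.35 × 10^-1 M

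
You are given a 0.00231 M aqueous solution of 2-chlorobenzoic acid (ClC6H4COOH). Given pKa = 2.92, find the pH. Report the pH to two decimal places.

ClC6H4COOH ⇌ ClC6H4COO- + H+
Ka = 10^(−2.92) = 1.20 × 10^-3
Ka = [H+]²/(0.00231 − [H+]) = 1.20 × 10^-3
Here C₀/Ka ≈ 1.93, so the small-[H+] approximation fails. Use the quadratic:
[H+] = (−Ka + √(Ka² + 4·Ka·C₀))/2 = 1.17 × 10^-3 M
pH = −log(1.17 × 10^-3) = 2.93

pH = 2.93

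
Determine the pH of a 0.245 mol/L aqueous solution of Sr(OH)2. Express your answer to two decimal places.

Sr(OH)2 is a strong base (each formula unit releases 2 OH-); [OH-] = 0.49 M.
pOH = -log(0.49) = 0.31
pH = 14.00 - 0.31 = 13.69

pH = 13.69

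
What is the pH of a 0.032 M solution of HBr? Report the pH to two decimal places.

HBr is a strong acid and dissociates completely, so [H+] = 0.032 M.
pH = -log(0.032) = 1.49

pH = 1.49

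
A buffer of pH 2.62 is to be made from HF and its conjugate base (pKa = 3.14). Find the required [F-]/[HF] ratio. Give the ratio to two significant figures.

ratio = 0.30

pH = pKa + log(r) ⇒ log(r) = 2.62 − 3.14 = -0.52
r = [F-]/[HF] = 10^(-0.52) = 0.302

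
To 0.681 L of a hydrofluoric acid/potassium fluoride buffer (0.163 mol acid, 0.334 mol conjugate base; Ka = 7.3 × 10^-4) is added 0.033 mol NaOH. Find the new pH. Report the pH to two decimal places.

OH- converts HF to F-: HF → 0.13 mol, F- → 0.367 mol.
pKa = −log(7.3 × 10^-4) = 3.137
pH = pKa + log([A⁻]/[HA]) = 3.137 + log(0.367/0.13) = 3.137 +0.451

pH = 3.59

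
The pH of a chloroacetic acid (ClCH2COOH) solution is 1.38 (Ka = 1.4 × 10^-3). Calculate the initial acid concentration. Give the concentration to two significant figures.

[H+] = 10^(-1.38) = 4.17 × 10^-2 M = x
Ka = x²/(C₀ − x) ⇒ C₀ = x + x²/Ka
C₀ = 4.17 × 10^-2 + (4.17 × 10^-2)²/(1.4 × 10^-3) = 1.28 M

C₀ = 1.3 M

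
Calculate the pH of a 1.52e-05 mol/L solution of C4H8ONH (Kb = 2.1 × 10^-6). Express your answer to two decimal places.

C4H8ONH + H2O ⇌ C4H8ONH2+ + OH-
Kb = [OH-]²/(1.52e-05 − [OH-]) = 2.1 × 10^-6
Here C₀/Kb ≈ 7.24, so the small-[OH-] approximation fails. Use the quadratic:
[OH-] = (−Kb + √(Kb² + 4·Kb·C₀))/2 = 4.70 × 10^-6 M
pOH = −log(4.70 × 10^-6) = 5.33; pH = 14.00 − 5.33 = 8.67

pH = 8.67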